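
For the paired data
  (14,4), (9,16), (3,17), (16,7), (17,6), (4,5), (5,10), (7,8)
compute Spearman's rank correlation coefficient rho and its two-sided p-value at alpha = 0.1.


Step 1: Rank x and y separately (midranks; no ties here).
rank(x): 14->6, 9->5, 3->1, 16->7, 17->8, 4->2, 5->3, 7->4
rank(y): 4->1, 16->7, 17->8, 7->4, 6->3, 5->2, 10->6, 8->5
Step 2: d_i = R_x(i) - R_y(i); compute d_i^2.
  (6-1)^2=25, (5-7)^2=4, (1-8)^2=49, (7-4)^2=9, (8-3)^2=25, (2-2)^2=0, (3-6)^2=9, (4-5)^2=1
sum(d^2) = 122.
Step 3: rho = 1 - 6*122 / (8*(8^2 - 1)) = 1 - 732/504 = -0.452381.
Step 4: Under H0, t = rho * sqrt((n-2)/(1-rho^2)) = -1.2425 ~ t(6).
Step 5: Two-sided p-value from the t-distribution with 6 df = 0.260405.
Step 6: alpha = 0.1. fail to reject H0.

rho = -0.4524, p = 0.260405, fail to reject H0 at alpha = 0.1.


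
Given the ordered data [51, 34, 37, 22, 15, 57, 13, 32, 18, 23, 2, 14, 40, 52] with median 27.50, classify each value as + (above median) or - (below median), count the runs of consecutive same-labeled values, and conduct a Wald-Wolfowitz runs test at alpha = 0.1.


Step 1: Compute median = 27.50; label A = above, B = below.
Labels in order: AAABBABABBBBAA  (n_A = 7, n_B = 7)
Step 2: Count runs R = 7.
Step 3: Under H0 (random ordering), E[R] = 2*n_A*n_B/(n_A+n_B) + 1 = 2*7*7/14 + 1 = 8.0000.
        Var[R] = 2*n_A*n_B*(2*n_A*n_B - n_A - n_B) / ((n_A+n_B)^2 * (n_A+n_B-1)) = 8232/2548 = 3.2308.
        SD[R] = 1.7974.
Step 4: Continuity-corrected z = (R + 0.5 - E[R]) / SD[R] = (7 + 0.5 - 8.0000) / 1.7974 = -0.2782.
Step 5: Two-sided p-value via normal approximation = 2*(1 - Phi(|z|)) = 0.780879.
Step 6: alpha = 0.1. fail to reject H0.

R = 7, z = -0.2782, p = 0.780879, fail to reject H0.


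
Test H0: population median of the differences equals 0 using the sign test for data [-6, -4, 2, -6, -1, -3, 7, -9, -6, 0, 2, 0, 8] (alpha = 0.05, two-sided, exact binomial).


Step 1: Discard zero differences. Original n = 13; n_eff = number of nonzero differences = 11.
Nonzero differences (with sign): -6, -4, +2, -6, -1, -3, +7, -9, -6, +2, +8
Step 2: Count signs: positive = 4, negative = 7.
Step 3: Under H0: P(positive) = 0.5, so the number of positives S ~ Bin(11, 0.5).
Step 4: Two-sided exact p-value = sum of Bin(11,0.5) probabilities at or below the observed probability = 0.548828.
Step 5: alpha = 0.05. fail to reject H0.

n_eff = 11, pos = 4, neg = 7, p = 0.548828, fail to reject H0.


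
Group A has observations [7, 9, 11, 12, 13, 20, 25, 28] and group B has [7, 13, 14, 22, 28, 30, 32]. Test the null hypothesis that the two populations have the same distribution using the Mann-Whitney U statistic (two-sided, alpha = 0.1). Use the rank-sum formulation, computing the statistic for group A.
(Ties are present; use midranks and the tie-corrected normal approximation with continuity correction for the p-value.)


Step 1: Combine and sort all 15 observations; assign midranks.
sorted (value, group): (7,X), (7,Y), (9,X), (11,X), (12,X), (13,X), (13,Y), (14,Y), (20,X), (22,Y), (25,X), (28,X), (28,Y), (30,Y), (32,Y)
ranks: 7->1.5, 7->1.5, 9->3, 11->4, 12->5, 13->6.5, 13->6.5, 14->8, 20->9, 22->10, 25->11, 28->12.5, 28->12.5, 30->14, 32->15
Step 2: Rank sum for X: R1 = 1.5 + 3 + 4 + 5 + 6.5 + 9 + 11 + 12.5 = 52.5.
Step 3: U_X = R1 - n1(n1+1)/2 = 52.5 - 8*9/2 = 52.5 - 36 = 16.5.
       U_Y = n1*n2 - U_X = 56 - 16.5 = 39.5.
Step 4: Ties are present, so use the tie-corrected normal approximation (with continuity correction) for the p-value.
Step 5: p-value = 0.201805; compare to alpha = 0.1. fail to reject H0.

U_X = 16.5, p = 0.201805, fail to reject H0 at alpha = 0.1.


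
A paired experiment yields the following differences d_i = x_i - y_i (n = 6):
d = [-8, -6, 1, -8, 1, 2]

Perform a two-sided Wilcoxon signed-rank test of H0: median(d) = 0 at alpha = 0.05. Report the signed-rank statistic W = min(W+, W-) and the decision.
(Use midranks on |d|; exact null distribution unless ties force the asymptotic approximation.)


Step 1: Drop any zero differences (none here) and take |d_i|.
|d| = [8, 6, 1, 8, 1, 2]
Step 2: Midrank |d_i| (ties get averaged ranks).
ranks: |8|->5.5, |6|->4, |1|->1.5, |8|->5.5, |1|->1.5, |2|->3
Step 3: Attach original signs; sum ranks with positive sign and with negative sign.
W+ = 1.5 + 1.5 + 3 = 6
W- = 5.5 + 4 + 5.5 = 15
(Check: W+ + W- = 21 should equal n(n+1)/2 = 21.)
Step 4: Test statistic W = min(W+, W-) = 6.
Step 5: Ties in |d|, so use the tie-corrected normal approximation.
        E[W] = n(n+1)/4 = 6*7/4 = 10.5.
        Tie groups: |d|=1 (t=2), |d|=8 (t=2); sum(t^3 - t) = 12.
        Var[W] = n(n+1)(2n+1)/24 - sum(t^3-t)/48 = 546/24 - 12/48 = 22.5.
        z = (W - E[W]) / sqrt(Var[W]) = (6 - 10.5) / 4.7434 = -0.9487.
        Two-sided p = 2*Phi(z) = 0.342782.
Step 6: alpha = 0.05. fail to reject H0.

W+ = 6, W- = 15, W = min = 6, p = 0.342782, fail to reject H0.


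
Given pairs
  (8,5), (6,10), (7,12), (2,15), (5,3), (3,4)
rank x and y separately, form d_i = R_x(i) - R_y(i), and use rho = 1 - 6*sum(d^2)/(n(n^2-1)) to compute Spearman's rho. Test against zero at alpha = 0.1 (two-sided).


Step 1: Rank x and y separately (midranks; no ties here).
rank(x): 8->6, 6->4, 7->5, 2->1, 5->3, 3->2
rank(y): 5->3, 10->4, 12->5, 15->6, 3->1, 4->2
Step 2: d_i = R_x(i) - R_y(i); compute d_i^2.
  (6-3)^2=9, (4-4)^2=0, (5-5)^2=0, (1-6)^2=25, (3-1)^2=4, (2-2)^2=0
sum(d^2) = 38.
Step 3: rho = 1 - 6*38 / (6*(6^2 - 1)) = 1 - 228/210 = -0.085714.
Step 4: Under H0, t = rho * sqrt((n-2)/(1-rho^2)) = -0.1721 ~ t(4).
Step 5: Two-sided p-value from the t-distribution with 4 df = 0.871743.
Step 6: alpha = 0.1. fail to reject H0.

rho = -0.0857, p = 0.871743, fail to reject H0 at alpha = 0.1.


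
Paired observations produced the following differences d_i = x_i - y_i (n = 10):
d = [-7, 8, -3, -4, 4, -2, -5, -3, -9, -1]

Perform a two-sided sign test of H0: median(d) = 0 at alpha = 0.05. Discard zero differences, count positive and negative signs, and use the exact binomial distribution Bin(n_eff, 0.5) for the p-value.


Step 1: Discard zero differences. Original n = 10; n_eff = number of nonzero differences = 10.
Nonzero differences (with sign): -7, +8, -3, -4, +4, -2, -5, -3, -9, -1
Step 2: Count signs: positive = 2, negative = 8.
Step 3: Under H0: P(positive) = 0.5, so the number of positives S ~ Bin(10, 0.5).
Step 4: Two-sided exact p-value = sum of Bin(10,0.5) probabilities at or below the observed probability = 0.109375.
Step 5: alpha = 0.05. fail to reject H0.

n_eff = 10, pos = 2, neg = 8, p = 0.109375, fail to reject H0.


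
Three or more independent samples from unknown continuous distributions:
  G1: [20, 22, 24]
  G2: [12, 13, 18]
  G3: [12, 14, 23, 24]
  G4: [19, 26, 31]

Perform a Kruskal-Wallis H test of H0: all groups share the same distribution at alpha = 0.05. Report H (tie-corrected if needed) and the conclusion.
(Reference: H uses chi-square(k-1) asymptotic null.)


Step 1: Combine all N = 13 observations and assign midranks.
sorted (value, group, rank): (12,G2,1.5), (12,G3,1.5), (13,G2,3), (14,G3,4), (18,G2,5), (19,G4,6), (20,G1,7), (22,G1,8), (23,G3,9), (24,G1,10.5), (24,G3,10.5), (26,G4,12), (31,G4,13)
Step 2: Sum ranks within each group.
R_1 = 25.5 (n_1 = 3)
R_2 = 9.5 (n_2 = 3)
R_3 = 25 (n_3 = 4)
R_4 = 31 (n_4 = 3)
Step 3: H = 12/(N(N+1)) * sum(R_i^2/n_i) - 3(N+1)
     = 12/(13*14) * (25.5^2/3 + 9.5^2/3 + 25^2/4 + 31^2/3) - 3*14
     = 0.065934 * 723.417 - 42
     = 5.697802.
Step 4: Ties present; correction factor C = 1 - 12/(13^3 - 13) = 0.994505. Corrected H = 5.697802 / 0.994505 = 5.729282.
Step 5: Under H0, H ~ chi^2(3); p-value = 0.125550.
Step 6: alpha = 0.05. fail to reject H0.

H = 5.7293, df = 3, p = 0.125550, fail to reject H0.


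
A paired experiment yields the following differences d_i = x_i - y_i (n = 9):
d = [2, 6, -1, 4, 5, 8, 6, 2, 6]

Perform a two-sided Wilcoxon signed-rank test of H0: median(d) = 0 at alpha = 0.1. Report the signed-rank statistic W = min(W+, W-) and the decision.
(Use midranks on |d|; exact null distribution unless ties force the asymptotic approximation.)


Step 1: Drop any zero differences (none here) and take |d_i|.
|d| = [2, 6, 1, 4, 5, 8, 6, 2, 6]
Step 2: Midrank |d_i| (ties get averaged ranks).
ranks: |2|->2.5, |6|->7, |1|->1, |4|->4, |5|->5, |8|->9, |6|->7, |2|->2.5, |6|->7
Step 3: Attach original signs; sum ranks with positive sign and with negative sign.
W+ = 2.5 + 7 + 4 + 5 + 9 + 7 + 2.5 + 7 = 44
W- = 1 = 1
(Check: W+ + W- = 45 should equal n(n+1)/2 = 45.)
Step 4: Test statistic W = min(W+, W-) = 1.
Step 5: Ties in |d|, so use the tie-corrected normal approximation.
        E[W] = n(n+1)/4 = 9*10/4 = 22.5.
        Tie groups: |d|=2 (t=2), |d|=6 (t=3); sum(t^3 - t) = 30.
        Var[W] = n(n+1)(2n+1)/24 - sum(t^3-t)/48 = 1710/24 - 30/48 = 70.625.
        z = (W - E[W]) / sqrt(Var[W]) = (1 - 22.5) / 8.4039 = -2.5583.
        Two-sided p = 2*Phi(z) = 0.010517.
Step 6: alpha = 0.1. reject H0.

W+ = 44, W- = 1, W = min = 1, p = 0.010517, reject H0.


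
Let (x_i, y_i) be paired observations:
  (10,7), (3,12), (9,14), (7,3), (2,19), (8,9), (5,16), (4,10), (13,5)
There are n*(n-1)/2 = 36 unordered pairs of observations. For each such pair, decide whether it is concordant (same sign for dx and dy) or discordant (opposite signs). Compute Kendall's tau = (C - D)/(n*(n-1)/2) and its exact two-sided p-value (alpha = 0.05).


Step 1: Enumerate the 36 unordered pairs (i,j) with i<j and classify each by sign(x_j-x_i) * sign(y_j-y_i).
  (1,2):dx=-7,dy=+5->D; (1,3):dx=-1,dy=+7->D; (1,4):dx=-3,dy=-4->C; (1,5):dx=-8,dy=+12->D
  (1,6):dx=-2,dy=+2->D; (1,7):dx=-5,dy=+9->D; (1,8):dx=-6,dy=+3->D; (1,9):dx=+3,dy=-2->D
  (2,3):dx=+6,dy=+2->C; (2,4):dx=+4,dy=-9->D; (2,5):dx=-1,dy=+7->D; (2,6):dx=+5,dy=-3->D
  (2,7):dx=+2,dy=+4->C; (2,8):dx=+1,dy=-2->D; (2,9):dx=+10,dy=-7->D; (3,4):dx=-2,dy=-11->C
  (3,5):dx=-7,dy=+5->D; (3,6):dx=-1,dy=-5->C; (3,7):dx=-4,dy=+2->D; (3,8):dx=-5,dy=-4->C
  (3,9):dx=+4,dy=-9->D; (4,5):dx=-5,dy=+16->D; (4,6):dx=+1,dy=+6->C; (4,7):dx=-2,dy=+13->D
  (4,8):dx=-3,dy=+7->D; (4,9):dx=+6,dy=+2->C; (5,6):dx=+6,dy=-10->D; (5,7):dx=+3,dy=-3->D
  (5,8):dx=+2,dy=-9->D; (5,9):dx=+11,dy=-14->D; (6,7):dx=-3,dy=+7->D; (6,8):dx=-4,dy=+1->D
  (6,9):dx=+5,dy=-4->D; (7,8):dx=-1,dy=-6->C; (7,9):dx=+8,dy=-11->D; (8,9):dx=+9,dy=-5->D
Step 2: C = 9, D = 27, total pairs = 36.
Step 3: tau = (C - D)/(n(n-1)/2) = (9 - 27)/36 = -0.500000.
Step 4: Exact two-sided p-value (enumerate n! = 362880 permutations of y under H0): p = 0.075176.
Step 5: alpha = 0.05. fail to reject H0.

tau_b = -0.5000 (C=9, D=27), p = 0.075176, fail to reject H0.


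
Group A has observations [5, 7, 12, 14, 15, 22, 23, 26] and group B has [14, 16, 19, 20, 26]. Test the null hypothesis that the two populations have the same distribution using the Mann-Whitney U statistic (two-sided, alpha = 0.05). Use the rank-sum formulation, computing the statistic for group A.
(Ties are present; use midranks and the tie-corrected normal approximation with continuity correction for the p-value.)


Step 1: Combine and sort all 13 observations; assign midranks.
sorted (value, group): (5,X), (7,X), (12,X), (14,X), (14,Y), (15,X), (16,Y), (19,Y), (20,Y), (22,X), (23,X), (26,X), (26,Y)
ranks: 5->1, 7->2, 12->3, 14->4.5, 14->4.5, 15->6, 16->7, 19->8, 20->9, 22->10, 23->11, 26->12.5, 26->12.5
Step 2: Rank sum for X: R1 = 1 + 2 + 3 + 4.5 + 6 + 10 + 11 + 12.5 = 50.
Step 3: U_X = R1 - n1(n1+1)/2 = 50 - 8*9/2 = 50 - 36 = 14.
       U_Y = n1*n2 - U_X = 40 - 14 = 26.
Step 4: Ties are present, so use the tie-corrected normal approximation (with continuity correction) for the p-value.
Step 5: p-value = 0.419471; compare to alpha = 0.05. fail to reject H0.

U_X = 14, p = 0.419471, fail to reject H0 at alpha = 0.05.


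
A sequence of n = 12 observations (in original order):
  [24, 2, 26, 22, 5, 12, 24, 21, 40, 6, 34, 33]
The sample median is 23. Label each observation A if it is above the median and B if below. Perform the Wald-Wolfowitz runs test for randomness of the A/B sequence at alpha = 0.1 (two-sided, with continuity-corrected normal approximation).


Step 1: Compute median = 23; label A = above, B = below.
Labels in order: ABABBBABABAA  (n_A = 6, n_B = 6)
Step 2: Count runs R = 9.
Step 3: Under H0 (random ordering), E[R] = 2*n_A*n_B/(n_A+n_B) + 1 = 2*6*6/12 + 1 = 7.0000.
        Var[R] = 2*n_A*n_B*(2*n_A*n_B - n_A - n_B) / ((n_A+n_B)^2 * (n_A+n_B-1)) = 4320/1584 = 2.7273.
        SD[R] = 1.6514.
Step 4: Continuity-corrected z = (R - 0.5 - E[R]) / SD[R] = (9 - 0.5 - 7.0000) / 1.6514 = 0.9083.
Step 5: Two-sided p-value via normal approximation = 2*(1 - Phi(|z|)) = 0.363722.
Step 6: alpha = 0.1. fail to reject H0.

R = 9, z = 0.9083, p = 0.363722, fail to reject H0.


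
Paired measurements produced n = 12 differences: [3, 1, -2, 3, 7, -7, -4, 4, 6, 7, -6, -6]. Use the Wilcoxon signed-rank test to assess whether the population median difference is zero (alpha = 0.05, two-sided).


Step 1: Drop any zero differences (none here) and take |d_i|.
|d| = [3, 1, 2, 3, 7, 7, 4, 4, 6, 7, 6, 6]
Step 2: Midrank |d_i| (ties get averaged ranks).
ranks: |3|->3.5, |1|->1, |2|->2, |3|->3.5, |7|->11, |7|->11, |4|->5.5, |4|->5.5, |6|->8, |7|->11, |6|->8, |6|->8
Step 3: Attach original signs; sum ranks with positive sign and with negative sign.
W+ = 3.5 + 1 + 3.5 + 11 + 5.5 + 8 + 11 = 43.5
W- = 2 + 11 + 5.5 + 8 + 8 = 34.5
(Check: W+ + W- = 78 should equal n(n+1)/2 = 78.)
Step 4: Test statistic W = min(W+, W-) = 34.5.
Step 5: Ties in |d|, so use the tie-corrected normal approximation.
        E[W] = n(n+1)/4 = 12*13/4 = 39.
        Tie groups: |d|=3 (t=2), |d|=4 (t=2), |d|=6 (t=3), |d|=7 (t=3); sum(t^3 - t) = 60.
        Var[W] = n(n+1)(2n+1)/24 - sum(t^3-t)/48 = 3900/24 - 60/48 = 161.25.
        z = (W - E[W]) / sqrt(Var[W]) = (34.5 - 39) / 12.6984 = -0.3544.
        Two-sided p = 2*Phi(z) = 0.723058.
Step 6: alpha = 0.05. fail to reject H0.

W+ = 43.5, W- = 34.5, W = min = 34.5, p = 0.723058, fail to reject H0.


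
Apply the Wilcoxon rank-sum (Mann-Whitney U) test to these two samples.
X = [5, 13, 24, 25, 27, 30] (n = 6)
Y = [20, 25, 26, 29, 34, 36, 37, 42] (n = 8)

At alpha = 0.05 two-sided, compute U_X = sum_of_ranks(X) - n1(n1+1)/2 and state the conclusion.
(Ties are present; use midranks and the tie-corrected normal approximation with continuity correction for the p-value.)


Step 1: Combine and sort all 14 observations; assign midranks.
sorted (value, group): (5,X), (13,X), (20,Y), (24,X), (25,X), (25,Y), (26,Y), (27,X), (29,Y), (30,X), (34,Y), (36,Y), (37,Y), (42,Y)
ranks: 5->1, 13->2, 20->3, 24->4, 25->5.5, 25->5.5, 26->7, 27->8, 29->9, 30->10, 34->11, 36->12, 37->13, 42->14
Step 2: Rank sum for X: R1 = 1 + 2 + 4 + 5.5 + 8 + 10 = 30.5.
Step 3: U_X = R1 - n1(n1+1)/2 = 30.5 - 6*7/2 = 30.5 - 21 = 9.5.
       U_Y = n1*n2 - U_X = 48 - 9.5 = 38.5.
Step 4: Ties are present, so use the tie-corrected normal approximation (with continuity correction) for the p-value.
Step 5: p-value = 0.070392; compare to alpha = 0.05. fail to reject H0.

U_X = 9.5, p = 0.070392, fail to reject H0 at alpha = 0.05.


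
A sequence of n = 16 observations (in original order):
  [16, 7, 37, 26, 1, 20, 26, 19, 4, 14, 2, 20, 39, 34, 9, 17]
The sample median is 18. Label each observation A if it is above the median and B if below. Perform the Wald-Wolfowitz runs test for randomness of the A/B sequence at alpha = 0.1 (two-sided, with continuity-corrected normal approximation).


Step 1: Compute median = 18; label A = above, B = below.
Labels in order: BBAABAAABBBAAABB  (n_A = 8, n_B = 8)
Step 2: Count runs R = 7.
Step 3: Under H0 (random ordering), E[R] = 2*n_A*n_B/(n_A+n_B) + 1 = 2*8*8/16 + 1 = 9.0000.
        Var[R] = 2*n_A*n_B*(2*n_A*n_B - n_A - n_B) / ((n_A+n_B)^2 * (n_A+n_B-1)) = 14336/3840 = 3.7333.
        SD[R] = 1.9322.
Step 4: Continuity-corrected z = (R + 0.5 - E[R]) / SD[R] = (7 + 0.5 - 9.0000) / 1.9322 = -0.7763.
Step 5: Two-sided p-value via normal approximation = 2*(1 - Phi(|z|)) = 0.437558.
Step 6: alpha = 0.1. fail to reject H0.

R = 7, z = -0.7763, p = 0.437558, fail to reject H0.


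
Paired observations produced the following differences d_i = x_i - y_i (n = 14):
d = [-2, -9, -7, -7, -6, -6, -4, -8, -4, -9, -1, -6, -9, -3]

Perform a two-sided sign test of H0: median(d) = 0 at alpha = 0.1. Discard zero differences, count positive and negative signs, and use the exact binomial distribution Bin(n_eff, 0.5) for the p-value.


Step 1: Discard zero differences. Original n = 14; n_eff = number of nonzero differences = 14.
Nonzero differences (with sign): -2, -9, -7, -7, -6, -6, -4, -8, -4, -9, -1, -6, -9, -3
Step 2: Count signs: positive = 0, negative = 14.
Step 3: Under H0: P(positive) = 0.5, so the number of positives S ~ Bin(14, 0.5).
Step 4: Two-sided exact p-value = sum of Bin(14,0.5) probabilities at or below the observed probability = 0.000122.
Step 5: alpha = 0.1. reject H0.

n_eff = 14, pos = 0, neg = 14, p = 0.000122, reject H0.


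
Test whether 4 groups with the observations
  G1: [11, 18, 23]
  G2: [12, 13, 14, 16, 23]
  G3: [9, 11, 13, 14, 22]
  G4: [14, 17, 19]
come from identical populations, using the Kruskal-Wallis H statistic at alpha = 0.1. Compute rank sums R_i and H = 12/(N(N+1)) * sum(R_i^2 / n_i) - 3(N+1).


Step 1: Combine all N = 16 observations and assign midranks.
sorted (value, group, rank): (9,G3,1), (11,G1,2.5), (11,G3,2.5), (12,G2,4), (13,G2,5.5), (13,G3,5.5), (14,G2,8), (14,G3,8), (14,G4,8), (16,G2,10), (17,G4,11), (18,G1,12), (19,G4,13), (22,G3,14), (23,G1,15.5), (23,G2,15.5)
Step 2: Sum ranks within each group.
R_1 = 30 (n_1 = 3)
R_2 = 43 (n_2 = 5)
R_3 = 31 (n_3 = 5)
R_4 = 32 (n_4 = 3)
Step 3: H = 12/(N(N+1)) * sum(R_i^2/n_i) - 3(N+1)
     = 12/(16*17) * (30^2/3 + 43^2/5 + 31^2/5 + 32^2/3) - 3*17
     = 0.044118 * 1203.33 - 51
     = 2.088235.
Step 4: Ties present; correction factor C = 1 - 42/(16^3 - 16) = 0.989706. Corrected H = 2.088235 / 0.989706 = 2.109955.
Step 5: Under H0, H ~ chi^2(3); p-value = 0.549901.
Step 6: alpha = 0.1. fail to reject H0.

H = 2.1100, df = 3, p = 0.549901, fail to reject H0.


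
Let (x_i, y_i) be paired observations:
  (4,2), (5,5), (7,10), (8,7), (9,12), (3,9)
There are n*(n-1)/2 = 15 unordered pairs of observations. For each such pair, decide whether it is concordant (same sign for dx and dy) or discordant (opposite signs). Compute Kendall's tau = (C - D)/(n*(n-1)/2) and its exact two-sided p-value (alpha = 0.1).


Step 1: Enumerate the 15 unordered pairs (i,j) with i<j and classify each by sign(x_j-x_i) * sign(y_j-y_i).
  (1,2):dx=+1,dy=+3->C; (1,3):dx=+3,dy=+8->C; (1,4):dx=+4,dy=+5->C; (1,5):dx=+5,dy=+10->C
  (1,6):dx=-1,dy=+7->D; (2,3):dx=+2,dy=+5->C; (2,4):dx=+3,dy=+2->C; (2,5):dx=+4,dy=+7->C
  (2,6):dx=-2,dy=+4->D; (3,4):dx=+1,dy=-3->D; (3,5):dx=+2,dy=+2->C; (3,6):dx=-4,dy=-1->C
  (4,5):dx=+1,dy=+5->C; (4,6):dx=-5,dy=+2->D; (5,6):dx=-6,dy=-3->C
Step 2: C = 11, D = 4, total pairs = 15.
Step 3: tau = (C - D)/(n(n-1)/2) = (11 - 4)/15 = 0.466667.
Step 4: Exact two-sided p-value (enumerate n! = 720 permutations of y under H0): p = 0.272222.
Step 5: alpha = 0.1. fail to reject H0.

tau_b = 0.4667 (C=11, D=4), p = 0.272222, fail to reject H0.


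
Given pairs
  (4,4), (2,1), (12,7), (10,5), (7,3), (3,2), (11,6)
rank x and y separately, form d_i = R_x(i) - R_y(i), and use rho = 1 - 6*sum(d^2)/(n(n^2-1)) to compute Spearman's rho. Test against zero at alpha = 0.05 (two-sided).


Step 1: Rank x and y separately (midranks; no ties here).
rank(x): 4->3, 2->1, 12->7, 10->5, 7->4, 3->2, 11->6
rank(y): 4->4, 1->1, 7->7, 5->5, 3->3, 2->2, 6->6
Step 2: d_i = R_x(i) - R_y(i); compute d_i^2.
  (3-4)^2=1, (1-1)^2=0, (7-7)^2=0, (5-5)^2=0, (4-3)^2=1, (2-2)^2=0, (6-6)^2=0
sum(d^2) = 2.
Step 3: rho = 1 - 6*2 / (7*(7^2 - 1)) = 1 - 12/336 = 0.964286.
Step 4: Under H0, t = rho * sqrt((n-2)/(1-rho^2)) = 8.1408 ~ t(5).
Step 5: Two-sided p-value from the t-distribution with 5 df = 0.000454.
Step 6: alpha = 0.05. reject H0.

rho = 0.9643, p = 0.000454, reject H0 at alpha = 0.05.


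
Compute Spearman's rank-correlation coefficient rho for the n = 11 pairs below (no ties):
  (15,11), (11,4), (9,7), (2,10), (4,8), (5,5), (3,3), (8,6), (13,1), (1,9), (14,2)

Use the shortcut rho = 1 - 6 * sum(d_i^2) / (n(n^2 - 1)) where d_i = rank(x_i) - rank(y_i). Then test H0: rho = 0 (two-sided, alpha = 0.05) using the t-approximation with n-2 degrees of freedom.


Step 1: Rank x and y separately (midranks; no ties here).
rank(x): 15->11, 11->8, 9->7, 2->2, 4->4, 5->5, 3->3, 8->6, 13->9, 1->1, 14->10
rank(y): 11->11, 4->4, 7->7, 10->10, 8->8, 5->5, 3->3, 6->6, 1->1, 9->9, 2->2
Step 2: d_i = R_x(i) - R_y(i); compute d_i^2.
  (11-11)^2=0, (8-4)^2=16, (7-7)^2=0, (2-10)^2=64, (4-8)^2=16, (5-5)^2=0, (3-3)^2=0, (6-6)^2=0, (9-1)^2=64, (1-9)^2=64, (10-2)^2=64
sum(d^2) = 288.
Step 3: rho = 1 - 6*288 / (11*(11^2 - 1)) = 1 - 1728/1320 = -0.309091.
Step 4: Under H0, t = rho * sqrt((n-2)/(1-rho^2)) = -0.9750 ~ t(9).
Step 5: Two-sided p-value from the t-distribution with 9 df = 0.355028.
Step 6: alpha = 0.05. fail to reject H0.

rho = -0.3091, p = 0.355028, fail to reject H0 at alpha = 0.05.


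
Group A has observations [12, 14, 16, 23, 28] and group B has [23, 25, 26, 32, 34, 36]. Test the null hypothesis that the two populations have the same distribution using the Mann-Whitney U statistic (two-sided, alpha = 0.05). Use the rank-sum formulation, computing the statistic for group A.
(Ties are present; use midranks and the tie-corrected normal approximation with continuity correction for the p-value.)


Step 1: Combine and sort all 11 observations; assign midranks.
sorted (value, group): (12,X), (14,X), (16,X), (23,X), (23,Y), (25,Y), (26,Y), (28,X), (32,Y), (34,Y), (36,Y)
ranks: 12->1, 14->2, 16->3, 23->4.5, 23->4.5, 25->6, 26->7, 28->8, 32->9, 34->10, 36->11
Step 2: Rank sum for X: R1 = 1 + 2 + 3 + 4.5 + 8 = 18.5.
Step 3: U_X = R1 - n1(n1+1)/2 = 18.5 - 5*6/2 = 18.5 - 15 = 3.5.
       U_Y = n1*n2 - U_X = 30 - 3.5 = 26.5.
Step 4: Ties are present, so use the tie-corrected normal approximation (with continuity correction) for the p-value.
Step 5: p-value = 0.044126; compare to alpha = 0.05. reject H0.

U_X = 3.5, p = 0.044126, reject H0 at alpha = 0.05.


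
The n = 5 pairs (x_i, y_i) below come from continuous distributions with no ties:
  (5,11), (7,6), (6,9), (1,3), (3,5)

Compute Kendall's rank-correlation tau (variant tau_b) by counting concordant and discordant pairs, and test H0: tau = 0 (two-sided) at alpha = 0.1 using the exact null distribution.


Step 1: Enumerate the 10 unordered pairs (i,j) with i<j and classify each by sign(x_j-x_i) * sign(y_j-y_i).
  (1,2):dx=+2,dy=-5->D; (1,3):dx=+1,dy=-2->D; (1,4):dx=-4,dy=-8->C; (1,5):dx=-2,dy=-6->C
  (2,3):dx=-1,dy=+3->D; (2,4):dx=-6,dy=-3->C; (2,5):dx=-4,dy=-1->C; (3,4):dx=-5,dy=-6->C
  (3,5):dx=-3,dy=-4->C; (4,5):dx=+2,dy=+2->C
Step 2: C = 7, D = 3, total pairs = 10.
Step 3: tau = (C - D)/(n(n-1)/2) = (7 - 3)/10 = 0.400000.
Step 4: Exact two-sided p-value (enumerate n! = 120 permutations of y under H0): p = 0.483333.
Step 5: alpha = 0.1. fail to reject H0.

tau_b = 0.4000 (C=7, D=3), p = 0.483333, fail to reject H0.


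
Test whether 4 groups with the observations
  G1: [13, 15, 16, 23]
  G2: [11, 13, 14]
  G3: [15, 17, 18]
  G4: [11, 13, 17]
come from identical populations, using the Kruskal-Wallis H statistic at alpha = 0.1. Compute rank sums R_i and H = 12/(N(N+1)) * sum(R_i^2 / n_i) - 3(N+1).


Step 1: Combine all N = 13 observations and assign midranks.
sorted (value, group, rank): (11,G2,1.5), (11,G4,1.5), (13,G1,4), (13,G2,4), (13,G4,4), (14,G2,6), (15,G1,7.5), (15,G3,7.5), (16,G1,9), (17,G3,10.5), (17,G4,10.5), (18,G3,12), (23,G1,13)
Step 2: Sum ranks within each group.
R_1 = 33.5 (n_1 = 4)
R_2 = 11.5 (n_2 = 3)
R_3 = 30 (n_3 = 3)
R_4 = 16 (n_4 = 3)
Step 3: H = 12/(N(N+1)) * sum(R_i^2/n_i) - 3(N+1)
     = 12/(13*14) * (33.5^2/4 + 11.5^2/3 + 30^2/3 + 16^2/3) - 3*14
     = 0.065934 * 709.979 - 42
     = 4.811813.
Step 4: Ties present; correction factor C = 1 - 42/(13^3 - 13) = 0.980769. Corrected H = 4.811813 / 0.980769 = 4.906162.
Step 5: Under H0, H ~ chi^2(3); p-value = 0.178799.
Step 6: alpha = 0.1. fail to reject H0.

H = 4.9062, df = 3, p = 0.178799, fail to reject H0.


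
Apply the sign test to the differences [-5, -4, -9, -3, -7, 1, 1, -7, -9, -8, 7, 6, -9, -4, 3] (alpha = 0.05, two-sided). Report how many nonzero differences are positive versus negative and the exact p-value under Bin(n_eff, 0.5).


Step 1: Discard zero differences. Original n = 15; n_eff = number of nonzero differences = 15.
Nonzero differences (with sign): -5, -4, -9, -3, -7, +1, +1, -7, -9, -8, +7, +6, -9, -4, +3
Step 2: Count signs: positive = 5, negative = 10.
Step 3: Under H0: P(positive) = 0.5, so the number of positives S ~ Bin(15, 0.5).
Step 4: Two-sided exact p-value = sum of Bin(15,0.5) probabilities at or below the observed probability = 0.301758.
Step 5: alpha = 0.05. fail to reject H0.

n_eff = 15, pos = 5, neg = 10, p = 0.301758, fail to reject H0.


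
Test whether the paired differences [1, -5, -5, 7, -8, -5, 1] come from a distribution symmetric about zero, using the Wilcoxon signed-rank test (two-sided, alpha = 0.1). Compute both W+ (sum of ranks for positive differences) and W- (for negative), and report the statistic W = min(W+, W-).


Step 1: Drop any zero differences (none here) and take |d_i|.
|d| = [1, 5, 5, 7, 8, 5, 1]
Step 2: Midrank |d_i| (ties get averaged ranks).
ranks: |1|->1.5, |5|->4, |5|->4, |7|->6, |8|->7, |5|->4, |1|->1.5
Step 3: Attach original signs; sum ranks with positive sign and with negative sign.
W+ = 1.5 + 6 + 1.5 = 9
W- = 4 + 4 + 7 + 4 = 19
(Check: W+ + W- = 28 should equal n(n+1)/2 = 28.)
Step 4: Test statistic W = min(W+, W-) = 9.
Step 5: Ties in |d|, so use the tie-corrected normal approximation.
        E[W] = n(n+1)/4 = 7*8/4 = 14.
        Tie groups: |d|=1 (t=2), |d|=5 (t=3); sum(t^3 - t) = 30.
        Var[W] = n(n+1)(2n+1)/24 - sum(t^3-t)/48 = 840/24 - 30/48 = 34.375.
        z = (W - E[W]) / sqrt(Var[W]) = (9 - 14) / 5.8630 = -0.8528.
        Two-sided p = 2*Phi(z) = 0.393769.
Step 6: alpha = 0.1. fail to reject H0.

W+ = 9, W- = 19, W = min = 9, p = 0.393769, fail to reject H0.


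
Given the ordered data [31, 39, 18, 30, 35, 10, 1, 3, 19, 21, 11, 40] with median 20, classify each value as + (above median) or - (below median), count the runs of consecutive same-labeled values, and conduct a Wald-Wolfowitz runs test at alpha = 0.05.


Step 1: Compute median = 20; label A = above, B = below.
Labels in order: AABAABBBBABA  (n_A = 6, n_B = 6)
Step 2: Count runs R = 7.
Step 3: Under H0 (random ordering), E[R] = 2*n_A*n_B/(n_A+n_B) + 1 = 2*6*6/12 + 1 = 7.0000.
        Var[R] = 2*n_A*n_B*(2*n_A*n_B - n_A - n_B) / ((n_A+n_B)^2 * (n_A+n_B-1)) = 4320/1584 = 2.7273.
        SD[R] = 1.6514.
Step 4: R = E[R], so z = 0 with no continuity correction.
Step 5: Two-sided p-value via normal approximation = 2*(1 - Phi(|z|)) = 1.000000.
Step 6: alpha = 0.05. fail to reject H0.

R = 7, z = 0.0000, p = 1.000000, fail to reject H0.


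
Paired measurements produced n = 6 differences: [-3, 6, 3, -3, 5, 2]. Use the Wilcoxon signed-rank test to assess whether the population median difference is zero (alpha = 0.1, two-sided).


Step 1: Drop any zero differences (none here) and take |d_i|.
|d| = [3, 6, 3, 3, 5, 2]
Step 2: Midrank |d_i| (ties get averaged ranks).
ranks: |3|->3, |6|->6, |3|->3, |3|->3, |5|->5, |2|->1
Step 3: Attach original signs; sum ranks with positive sign and with negative sign.
W+ = 6 + 3 + 5 + 1 = 15
W- = 3 + 3 = 6
(Check: W+ + W- = 21 should equal n(n+1)/2 = 21.)
Step 4: Test statistic W = min(W+, W-) = 6.
Step 5: Ties in |d|, so use the tie-corrected normal approximation.
        E[W] = n(n+1)/4 = 6*7/4 = 10.5.
        Tie groups: |d|=3 (t=3); sum(t^3 - t) = 24.
        Var[W] = n(n+1)(2n+1)/24 - sum(t^3-t)/48 = 546/24 - 24/48 = 22.25.
        z = (W - E[W]) / sqrt(Var[W]) = (6 - 10.5) / 4.7170 = -0.9540.
        Two-sided p = 2*Phi(z) = 0.340085.
Step 6: alpha = 0.1. fail to reject H0.

W+ = 15, W- = 6, W = min = 6, p = 0.340085, fail to reject H0.


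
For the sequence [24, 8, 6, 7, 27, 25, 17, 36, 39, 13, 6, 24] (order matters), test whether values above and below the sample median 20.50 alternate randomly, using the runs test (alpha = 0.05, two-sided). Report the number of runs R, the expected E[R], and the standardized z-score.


Step 1: Compute median = 20.50; label A = above, B = below.
Labels in order: ABBBAABAABBA  (n_A = 6, n_B = 6)
Step 2: Count runs R = 7.
Step 3: Under H0 (random ordering), E[R] = 2*n_A*n_B/(n_A+n_B) + 1 = 2*6*6/12 + 1 = 7.0000.
        Var[R] = 2*n_A*n_B*(2*n_A*n_B - n_A - n_B) / ((n_A+n_B)^2 * (n_A+n_B-1)) = 4320/1584 = 2.7273.
        SD[R] = 1.6514.
Step 4: R = E[R], so z = 0 with no continuity correction.
Step 5: Two-sided p-value via normal approximation = 2*(1 - Phi(|z|)) = 1.000000.
Step 6: alpha = 0.05. fail to reject H0.

R = 7, z = 0.0000, p = 1.000000, fail to reject H0.


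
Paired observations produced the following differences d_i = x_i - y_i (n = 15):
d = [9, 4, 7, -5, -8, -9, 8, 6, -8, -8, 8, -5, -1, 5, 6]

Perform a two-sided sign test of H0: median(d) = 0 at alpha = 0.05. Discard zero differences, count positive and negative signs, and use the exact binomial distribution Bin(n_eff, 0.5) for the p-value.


Step 1: Discard zero differences. Original n = 15; n_eff = number of nonzero differences = 15.
Nonzero differences (with sign): +9, +4, +7, -5, -8, -9, +8, +6, -8, -8, +8, -5, -1, +5, +6
Step 2: Count signs: positive = 8, negative = 7.
Step 3: Under H0: P(positive) = 0.5, so the number of positives S ~ Bin(15, 0.5).
Step 4: Two-sided exact p-value = sum of Bin(15,0.5) probabilities at or below the observed probability = 1.000000.
Step 5: alpha = 0.05. fail to reject H0.

n_eff = 15, pos = 8, neg = 7, p = 1.000000, fail to reject H0.


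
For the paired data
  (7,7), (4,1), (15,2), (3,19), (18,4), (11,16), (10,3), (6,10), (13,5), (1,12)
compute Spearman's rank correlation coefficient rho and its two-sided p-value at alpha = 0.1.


Step 1: Rank x and y separately (midranks; no ties here).
rank(x): 7->5, 4->3, 15->9, 3->2, 18->10, 11->7, 10->6, 6->4, 13->8, 1->1
rank(y): 7->6, 1->1, 2->2, 19->10, 4->4, 16->9, 3->3, 10->7, 5->5, 12->8
Step 2: d_i = R_x(i) - R_y(i); compute d_i^2.
  (5-6)^2=1, (3-1)^2=4, (9-2)^2=49, (2-10)^2=64, (10-4)^2=36, (7-9)^2=4, (6-3)^2=9, (4-7)^2=9, (8-5)^2=9, (1-8)^2=49
sum(d^2) = 234.
Step 3: rho = 1 - 6*234 / (10*(10^2 - 1)) = 1 - 1404/990 = -0.418182.
Step 4: Under H0, t = rho * sqrt((n-2)/(1-rho^2)) = -1.3021 ~ t(8).
Step 5: Two-sided p-value from the t-distribution with 8 df = 0.229113.
Step 6: alpha = 0.1. fail to reject H0.

rho = -0.4182, p = 0.229113, fail to reject H0 at alpha = 0.1.


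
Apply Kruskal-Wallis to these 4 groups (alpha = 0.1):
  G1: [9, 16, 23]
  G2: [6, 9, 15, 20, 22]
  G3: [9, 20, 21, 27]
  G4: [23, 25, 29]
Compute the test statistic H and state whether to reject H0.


Step 1: Combine all N = 15 observations and assign midranks.
sorted (value, group, rank): (6,G2,1), (9,G1,3), (9,G2,3), (9,G3,3), (15,G2,5), (16,G1,6), (20,G2,7.5), (20,G3,7.5), (21,G3,9), (22,G2,10), (23,G1,11.5), (23,G4,11.5), (25,G4,13), (27,G3,14), (29,G4,15)
Step 2: Sum ranks within each group.
R_1 = 20.5 (n_1 = 3)
R_2 = 26.5 (n_2 = 5)
R_3 = 33.5 (n_3 = 4)
R_4 = 39.5 (n_4 = 3)
Step 3: H = 12/(N(N+1)) * sum(R_i^2/n_i) - 3(N+1)
     = 12/(15*16) * (20.5^2/3 + 26.5^2/5 + 33.5^2/4 + 39.5^2/3) - 3*16
     = 0.050000 * 1081.18 - 48
     = 6.058958.
Step 4: Ties present; correction factor C = 1 - 36/(15^3 - 15) = 0.989286. Corrected H = 6.058958 / 0.989286 = 6.124579.
Step 5: Under H0, H ~ chi^2(3); p-value = 0.105704.
Step 6: alpha = 0.1. fail to reject H0.

H = 6.1246, df = 3, p = 0.105704, fail to reject H0.


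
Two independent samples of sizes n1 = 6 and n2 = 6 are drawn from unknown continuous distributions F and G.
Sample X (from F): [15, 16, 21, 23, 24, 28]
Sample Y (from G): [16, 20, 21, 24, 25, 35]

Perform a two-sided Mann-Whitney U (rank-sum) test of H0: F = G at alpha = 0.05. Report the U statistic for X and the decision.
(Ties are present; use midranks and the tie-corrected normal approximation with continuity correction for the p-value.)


Step 1: Combine and sort all 12 observations; assign midranks.
sorted (value, group): (15,X), (16,X), (16,Y), (20,Y), (21,X), (21,Y), (23,X), (24,X), (24,Y), (25,Y), (28,X), (35,Y)
ranks: 15->1, 16->2.5, 16->2.5, 20->4, 21->5.5, 21->5.5, 23->7, 24->8.5, 24->8.5, 25->10, 28->11, 35->12
Step 2: Rank sum for X: R1 = 1 + 2.5 + 5.5 + 7 + 8.5 + 11 = 35.5.
Step 3: U_X = R1 - n1(n1+1)/2 = 35.5 - 6*7/2 = 35.5 - 21 = 14.5.
       U_Y = n1*n2 - U_X = 36 - 14.5 = 21.5.
Step 4: Ties are present, so use the tie-corrected normal approximation (with continuity correction) for the p-value.
Step 5: p-value = 0.629150; compare to alpha = 0.05. fail to reject H0.

U_X = 14.5, p = 0.629150, fail to reject H0 at alpha = 0.05.


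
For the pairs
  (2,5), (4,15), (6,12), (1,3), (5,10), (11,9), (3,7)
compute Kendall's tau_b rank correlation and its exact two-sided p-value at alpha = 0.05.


Step 1: Enumerate the 21 unordered pairs (i,j) with i<j and classify each by sign(x_j-x_i) * sign(y_j-y_i).
  (1,2):dx=+2,dy=+10->C; (1,3):dx=+4,dy=+7->C; (1,4):dx=-1,dy=-2->C; (1,5):dx=+3,dy=+5->C
  (1,6):dx=+9,dy=+4->C; (1,7):dx=+1,dy=+2->C; (2,3):dx=+2,dy=-3->D; (2,4):dx=-3,dy=-12->C
  (2,5):dx=+1,dy=-5->D; (2,6):dx=+7,dy=-6->D; (2,7):dx=-1,dy=-8->C; (3,4):dx=-5,dy=-9->C
  (3,5):dx=-1,dy=-2->C; (3,6):dx=+5,dy=-3->D; (3,7):dx=-3,dy=-5->C; (4,5):dx=+4,dy=+7->C
  (4,6):dx=+10,dy=+6->C; (4,7):dx=+2,dy=+4->C; (5,6):dx=+6,dy=-1->D; (5,7):dx=-2,dy=-3->C
  (6,7):dx=-8,dy=-2->C
Step 2: C = 16, D = 5, total pairs = 21.
Step 3: tau = (C - D)/(n(n-1)/2) = (16 - 5)/21 = 0.523810.
Step 4: Exact two-sided p-value (enumerate n! = 5040 permutations of y under H0): p = 0.136111.
Step 5: alpha = 0.05. fail to reject H0.

tau_b = 0.5238 (C=16, D=5), p = 0.136111, fail to reject H0.


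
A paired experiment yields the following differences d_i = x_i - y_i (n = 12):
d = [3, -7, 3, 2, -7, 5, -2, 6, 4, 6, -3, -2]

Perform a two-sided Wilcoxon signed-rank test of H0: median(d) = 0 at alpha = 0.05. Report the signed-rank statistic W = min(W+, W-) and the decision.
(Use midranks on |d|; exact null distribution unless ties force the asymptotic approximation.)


Step 1: Drop any zero differences (none here) and take |d_i|.
|d| = [3, 7, 3, 2, 7, 5, 2, 6, 4, 6, 3, 2]
Step 2: Midrank |d_i| (ties get averaged ranks).
ranks: |3|->5, |7|->11.5, |3|->5, |2|->2, |7|->11.5, |5|->8, |2|->2, |6|->9.5, |4|->7, |6|->9.5, |3|->5, |2|->2
Step 3: Attach original signs; sum ranks with positive sign and with negative sign.
W+ = 5 + 5 + 2 + 8 + 9.5 + 7 + 9.5 = 46
W- = 11.5 + 11.5 + 2 + 5 + 2 = 32
(Check: W+ + W- = 78 should equal n(n+1)/2 = 78.)
Step 4: Test statistic W = min(W+, W-) = 32.
Step 5: Ties in |d|, so use the tie-corrected normal approximation.
        E[W] = n(n+1)/4 = 12*13/4 = 39.
        Tie groups: |d|=2 (t=3), |d|=3 (t=3), |d|=6 (t=2), |d|=7 (t=2); sum(t^3 - t) = 60.
        Var[W] = n(n+1)(2n+1)/24 - sum(t^3-t)/48 = 3900/24 - 60/48 = 161.25.
        z = (W - E[W]) / sqrt(Var[W]) = (32 - 39) / 12.6984 = -0.5512.
        Two-sided p = 2*Phi(z) = 0.581463.
Step 6: alpha = 0.05. fail to reject H0.

W+ = 46, W- = 32, W = min = 32, p = 0.581463, fail to reject H0.


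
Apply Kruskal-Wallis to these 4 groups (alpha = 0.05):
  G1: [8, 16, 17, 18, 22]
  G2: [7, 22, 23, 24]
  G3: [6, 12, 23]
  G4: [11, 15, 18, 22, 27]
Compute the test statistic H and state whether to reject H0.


Step 1: Combine all N = 17 observations and assign midranks.
sorted (value, group, rank): (6,G3,1), (7,G2,2), (8,G1,3), (11,G4,4), (12,G3,5), (15,G4,6), (16,G1,7), (17,G1,8), (18,G1,9.5), (18,G4,9.5), (22,G1,12), (22,G2,12), (22,G4,12), (23,G2,14.5), (23,G3,14.5), (24,G2,16), (27,G4,17)
Step 2: Sum ranks within each group.
R_1 = 39.5 (n_1 = 5)
R_2 = 44.5 (n_2 = 4)
R_3 = 20.5 (n_3 = 3)
R_4 = 48.5 (n_4 = 5)
Step 3: H = 12/(N(N+1)) * sum(R_i^2/n_i) - 3(N+1)
     = 12/(17*18) * (39.5^2/5 + 44.5^2/4 + 20.5^2/3 + 48.5^2/5) - 3*18
     = 0.039216 * 1417.65 - 54
     = 1.593954.
Step 4: Ties present; correction factor C = 1 - 36/(17^3 - 17) = 0.992647. Corrected H = 1.593954 / 0.992647 = 1.605761.
Step 5: Under H0, H ~ chi^2(3); p-value = 0.658084.
Step 6: alpha = 0.05. fail to reject H0.

H = 1.6058, df = 3, p = 0.658084, fail to reject H0.


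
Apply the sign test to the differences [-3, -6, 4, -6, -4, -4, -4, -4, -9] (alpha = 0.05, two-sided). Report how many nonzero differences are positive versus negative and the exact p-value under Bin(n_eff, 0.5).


Step 1: Discard zero differences. Original n = 9; n_eff = number of nonzero differences = 9.
Nonzero differences (with sign): -3, -6, +4, -6, -4, -4, -4, -4, -9
Step 2: Count signs: positive = 1, negative = 8.
Step 3: Under H0: P(positive) = 0.5, so the number of positives S ~ Bin(9, 0.5).
Step 4: Two-sided exact p-value = sum of Bin(9,0.5) probabilities at or below the observed probability = 0.039062.
Step 5: alpha = 0.05. reject H0.

n_eff = 9, pos = 1, neg = 8, p = 0.039062, reject H0.


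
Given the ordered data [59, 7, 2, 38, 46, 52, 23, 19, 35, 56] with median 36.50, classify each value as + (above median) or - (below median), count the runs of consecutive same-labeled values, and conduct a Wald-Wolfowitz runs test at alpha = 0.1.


Step 1: Compute median = 36.50; label A = above, B = below.
Labels in order: ABBAAABBBA  (n_A = 5, n_B = 5)
Step 2: Count runs R = 5.
Step 3: Under H0 (random ordering), E[R] = 2*n_A*n_B/(n_A+n_B) + 1 = 2*5*5/10 + 1 = 6.0000.
        Var[R] = 2*n_A*n_B*(2*n_A*n_B - n_A - n_B) / ((n_A+n_B)^2 * (n_A+n_B-1)) = 2000/900 = 2.2222.
        SD[R] = 1.4907.
Step 4: Continuity-corrected z = (R + 0.5 - E[R]) / SD[R] = (5 + 0.5 - 6.0000) / 1.4907 = -0.3354.
Step 5: Two-sided p-value via normal approximation = 2*(1 - Phi(|z|)) = 0.737316.
Step 6: alpha = 0.1. fail to reject H0.

R = 5, z = -0.3354, p = 0.737316, fail to reject H0.


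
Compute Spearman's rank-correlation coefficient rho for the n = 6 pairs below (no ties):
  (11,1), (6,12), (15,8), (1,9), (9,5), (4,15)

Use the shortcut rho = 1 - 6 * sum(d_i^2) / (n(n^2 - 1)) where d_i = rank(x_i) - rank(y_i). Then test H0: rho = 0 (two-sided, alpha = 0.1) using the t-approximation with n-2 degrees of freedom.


Step 1: Rank x and y separately (midranks; no ties here).
rank(x): 11->5, 6->3, 15->6, 1->1, 9->4, 4->2
rank(y): 1->1, 12->5, 8->3, 9->4, 5->2, 15->6
Step 2: d_i = R_x(i) - R_y(i); compute d_i^2.
  (5-1)^2=16, (3-5)^2=4, (6-3)^2=9, (1-4)^2=9, (4-2)^2=4, (2-6)^2=16
sum(d^2) = 58.
Step 3: rho = 1 - 6*58 / (6*(6^2 - 1)) = 1 - 348/210 = -0.657143.
Step 4: Under H0, t = rho * sqrt((n-2)/(1-rho^2)) = -1.7436 ~ t(4).
Step 5: Two-sided p-value from the t-distribution with 4 df = 0.156175.
Step 6: alpha = 0.1. fail to reject H0.

rho = -0.6571, p = 0.156175, fail to reject H0 at alpha = 0.1.


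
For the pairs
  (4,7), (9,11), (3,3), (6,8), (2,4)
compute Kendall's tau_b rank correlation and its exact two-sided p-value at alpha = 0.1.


Step 1: Enumerate the 10 unordered pairs (i,j) with i<j and classify each by sign(x_j-x_i) * sign(y_j-y_i).
  (1,2):dx=+5,dy=+4->C; (1,3):dx=-1,dy=-4->C; (1,4):dx=+2,dy=+1->C; (1,5):dx=-2,dy=-3->C
  (2,3):dx=-6,dy=-8->C; (2,4):dx=-3,dy=-3->C; (2,5):dx=-7,dy=-7->C; (3,4):dx=+3,dy=+5->C
  (3,5):dx=-1,dy=+1->D; (4,5):dx=-4,dy=-4->C
Step 2: C = 9, D = 1, total pairs = 10.
Step 3: tau = (C - D)/(n(n-1)/2) = (9 - 1)/10 = 0.800000.
Step 4: Exact two-sided p-value (enumerate n! = 120 permutations of y under H0): p = 0.083333.
Step 5: alpha = 0.1. reject H0.

tau_b = 0.8000 (C=9, D=1), p = 0.083333, reject H0.


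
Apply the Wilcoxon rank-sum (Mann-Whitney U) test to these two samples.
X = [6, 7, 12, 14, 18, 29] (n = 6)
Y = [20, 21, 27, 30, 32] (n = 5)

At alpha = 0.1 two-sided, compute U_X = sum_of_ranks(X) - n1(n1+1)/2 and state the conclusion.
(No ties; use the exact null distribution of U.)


Step 1: Combine and sort all 11 observations; assign midranks.
sorted (value, group): (6,X), (7,X), (12,X), (14,X), (18,X), (20,Y), (21,Y), (27,Y), (29,X), (30,Y), (32,Y)
ranks: 6->1, 7->2, 12->3, 14->4, 18->5, 20->6, 21->7, 27->8, 29->9, 30->10, 32->11
Step 2: Rank sum for X: R1 = 1 + 2 + 3 + 4 + 5 + 9 = 24.
Step 3: U_X = R1 - n1(n1+1)/2 = 24 - 6*7/2 = 24 - 21 = 3.
       U_Y = n1*n2 - U_X = 30 - 3 = 27.
Step 4: No ties, so the exact null distribution of U (based on enumerating the C(11,6) = 462 equally likely rank assignments) gives the two-sided p-value.
Step 5: p-value = 0.030303; compare to alpha = 0.1. reject H0.

U_X = 3, p = 0.030303, reject H0 at alpha = 0.1.
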